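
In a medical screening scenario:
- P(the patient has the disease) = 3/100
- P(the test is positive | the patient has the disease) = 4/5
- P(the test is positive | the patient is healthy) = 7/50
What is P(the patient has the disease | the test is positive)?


Using Bayes' theorem:
P(A|B) = P(B|A)·P(A) / P(B)

P(the test is positive) = 4/5 × 3/100 + 7/50 × 97/100
= 3/125 + 679/5000 = 799/5000

P(the patient has the disease|the test is positive) = (3/125) / (799/5000) = 120/799

P(the patient has the disease|the test is positive) = 120/799 ≈ 15.02%


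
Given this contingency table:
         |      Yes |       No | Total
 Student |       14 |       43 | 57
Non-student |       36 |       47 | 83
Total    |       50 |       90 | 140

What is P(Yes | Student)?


P(Yes | Student) = 14/(14+43) = 14/57

P(Yes|Student) = 14/57 ≈ 24.56%


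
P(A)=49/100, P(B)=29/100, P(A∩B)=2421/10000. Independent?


P(A)×P(B) = 1421/10000
P(A∩B) = 2421/10000
Not equal → NOT independent

No, not independent


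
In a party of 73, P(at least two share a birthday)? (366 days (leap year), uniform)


P(all different) = Π(366-i)/366 for i=0..72
= 0.000449
P(match) = 1 - 0.000449 = 0.999551

P ≈ 0.9996 ≈ 99.96%


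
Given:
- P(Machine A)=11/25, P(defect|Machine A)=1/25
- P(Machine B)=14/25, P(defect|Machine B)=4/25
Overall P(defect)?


P(B) = Σ P(B|Aᵢ)×P(Aᵢ)
  1/25×11/25 = 11/625
  4/25×14/25 = 56/625
Sum = 67/625

P(defect) = 67/625 ≈ 10.72%


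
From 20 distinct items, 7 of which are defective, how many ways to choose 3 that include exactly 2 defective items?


Choose 2 of the 7 defective items and 1 of the other 13 items:
C(7,2)×C(13,1) = 21×13 = 273

273


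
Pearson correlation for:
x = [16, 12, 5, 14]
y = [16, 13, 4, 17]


n=4, Σx=47, Σy=50, Σxy=670, Σx²=621, Σy²=730
r = (4×670 - 47×50)/√((4×621 - 47²)(4×730 - 50²))
= 330/√(275×420) = 330/√115500 ≈ 330/339.8529 ≈ 0.9710

r ≈ 0.9710


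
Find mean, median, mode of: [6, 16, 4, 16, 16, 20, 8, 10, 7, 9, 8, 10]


Sorted: [4, 6, 7, 8, 8, 9, 10, 10, 16, 16, 16, 20]
Mean = 130/12 = 65/6
Median = 19/2
Freq: {6: 1, 16: 3, 4: 1, 20: 1, 8: 2, 10: 2, 7: 1, 9: 1}
Mode: [16]

Mean=65/6, Median=19/2, Mode=16


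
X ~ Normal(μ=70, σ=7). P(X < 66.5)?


z = (66.5-70)/7 = -0.5
P(Z < -0.5) = 0.3085

P(X < 66.5) ≈ 0.3085


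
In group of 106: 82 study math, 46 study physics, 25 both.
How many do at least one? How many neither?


|A∪B| = 82+46-25 = 103
Neither = 106-103 = 3

At least one: 103; Neither: 3


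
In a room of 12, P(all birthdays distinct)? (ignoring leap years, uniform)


P(all different) = Π(365-i)/365 for i=0..11
= (365/365)×(364/365)×...×(354/365)
= 0.832975

P ≈ 0.8330 ≈ 83.30%


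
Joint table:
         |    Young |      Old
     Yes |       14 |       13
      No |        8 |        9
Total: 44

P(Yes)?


P(Yes) = (14+13)/44 = 27/44

P(Yes) = 27/44 ≈ 61.36%


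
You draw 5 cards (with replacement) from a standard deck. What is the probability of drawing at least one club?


P(not a club) = 39/52 = 3/4
P(none in 5 draws) = (3/4)^5 = 243/1024
P(≥1 club) = 1 - 243/1024 = 781/1024

P = 781/1024 ≈ 76.27%


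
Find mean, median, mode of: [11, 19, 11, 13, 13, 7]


Sorted: [7, 11, 11, 13, 13, 19]
Mean = 74/6 = 37/3
Median = 12
Freq: {11: 2, 19: 1, 13: 2, 7: 1}
Mode: [11, 13]

Mean=37/3, Median=12, Mode=[11, 13]


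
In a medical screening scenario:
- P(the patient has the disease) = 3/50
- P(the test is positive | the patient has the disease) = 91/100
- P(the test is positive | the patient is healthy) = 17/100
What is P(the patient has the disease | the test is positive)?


Using Bayes' theorem:
P(A|B) = P(B|A)·P(A) / P(B)

P(the test is positive) = 91/100 × 3/50 + 17/100 × 47/50
= 273/5000 + 799/5000 = 134/625

P(the patient has the disease|the test is positive) = (273/5000) / (134/625) = 273/1072

P(the patient has the disease|the test is positive) = 273/1072 ≈ 25.47%


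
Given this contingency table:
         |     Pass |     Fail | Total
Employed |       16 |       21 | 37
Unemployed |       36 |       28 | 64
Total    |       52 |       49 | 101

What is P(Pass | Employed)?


P(Pass | Employed) = 16/(16+21) = 16/37

P(Pass|Employed) = 16/37 ≈ 43.24%


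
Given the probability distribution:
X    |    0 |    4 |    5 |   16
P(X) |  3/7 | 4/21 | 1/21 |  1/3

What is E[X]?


E[X] = Σ x·P(X=x)
= (0)×(3/7) + (4)×(4/21) + (5)×(1/21) + (16)×(1/3)
= 19/3

E[X] = 19/3


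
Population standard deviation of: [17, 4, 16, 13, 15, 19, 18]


Mean = 102/7
  (17-102/7)²=289/49
  (4-102/7)²=5476/49
  (16-102/7)²=100/49
  (13-102/7)²=121/49
  (15-102/7)²=9/49
  (19-102/7)²=961/49
  (18-102/7)²=576/49
Σ(x-μ)² = 1076/7
σ² = (1076/7)/7 = 1076/49

σ = √(1076/49) ≈ 4.6861


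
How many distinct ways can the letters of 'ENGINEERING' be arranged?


Letters: 11, freq: {'E': 3, 'N': 3, 'G': 2, 'I': 2, 'R': 1}
11!/(3!×3!×2!×2!×1!) = 39916800/144 = 277200

277200


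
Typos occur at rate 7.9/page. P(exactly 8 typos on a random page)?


Poisson(λ=7.9): P(X=8) = e^(-λ)×λ^k/k!
= e^(-7.9) × 7.9^8 / 8!
≈ 0.0003707435405 × 15171088.0991 / 40320 ≈ 0.139499

P(X=8) ≈ 0.139499 ≈ 13.95%


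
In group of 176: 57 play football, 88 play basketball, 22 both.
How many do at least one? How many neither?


|A∪B| = 57+88-22 = 123
Neither = 176-123 = 53

At least one: 123; Neither: 53


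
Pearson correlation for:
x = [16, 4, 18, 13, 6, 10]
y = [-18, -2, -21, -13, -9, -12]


n=6, Σx=67, Σy=-75, Σxy=-1017, Σx²=901, Σy²=1163
r = (6×(-1017) - 67×(-75))/√((6×901 - 67²)(6×1163 - (-75)²))
= -1077/√(917×1353) = -1077/√1240701 ≈ -1077/1113.8676 ≈ -0.9669

r ≈ -0.9669


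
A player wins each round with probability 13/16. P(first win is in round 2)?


Geometric: P(X=2) = (1-p)^(k-1)×p = (3/16)^1×13/16 = 39/256

P(X=2) = 39/256 ≈ 15.23%


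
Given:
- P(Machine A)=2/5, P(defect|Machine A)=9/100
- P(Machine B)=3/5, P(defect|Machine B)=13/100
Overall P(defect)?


P(B) = Σ P(B|Aᵢ)×P(Aᵢ)
  9/100×2/5 = 9/250
  13/100×3/5 = 39/500
Sum = 57/500

P(defect) = 57/500 ≈ 11.40%


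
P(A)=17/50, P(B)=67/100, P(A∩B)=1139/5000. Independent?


P(A)×P(B) = 1139/5000
P(A∩B) = 1139/5000
Equal ✓ → Independent

Yes, independent


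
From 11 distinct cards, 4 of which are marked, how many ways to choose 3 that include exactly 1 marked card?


Choose 1 of the 4 marked cards and 2 of the other 7 cards:
C(4,1)×C(7,2) = 4×21 = 84

84


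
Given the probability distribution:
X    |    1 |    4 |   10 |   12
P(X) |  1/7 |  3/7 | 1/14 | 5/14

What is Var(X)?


E[X] = 48/7
E[X²] = 459/7
Var(X) = E[X²] - (E[X])² = 459/7 - 2304/49 = 909/49

Var(X) = 909/49 ≈ 18.5510


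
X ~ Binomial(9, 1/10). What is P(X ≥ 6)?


P(X ≥ 6) = Σ P(X=i) for i=6..9
P(X=6) = 15309/250000000
P(X=7) = 729/250000000
P(X=8) = 81/1000000000
P(X=9) = 1/1000000000
Sum = 32117/500000000

P(X ≥ 6) = 32117/500000000 ≈ 0.01%


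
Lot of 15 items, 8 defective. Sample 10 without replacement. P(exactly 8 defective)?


Hypergeometric: C(8,8)×C(7,2)/C(15,10)
= 1×21/3003 = 1/143

P(X=8) = 1/143 ≈ 0.70%


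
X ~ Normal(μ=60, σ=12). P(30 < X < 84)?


z₁=(30-60)/12=-2.5, z₂=(84-60)/12=2.0
P = Φ(2.0) - Φ(-2.5) = 0.977250 - 0.006210 = 0.971040 ≈ 0.9710

P(30 < X < 84) ≈ 0.9710


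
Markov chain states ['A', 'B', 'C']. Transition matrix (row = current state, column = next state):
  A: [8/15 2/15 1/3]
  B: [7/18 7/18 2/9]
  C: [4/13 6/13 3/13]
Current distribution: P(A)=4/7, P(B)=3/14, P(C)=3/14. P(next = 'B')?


P(next=B) = Σᵢ P(now=i)×P(i→B)
= 4/7×2/15 + 3/14×7/18 + 3/14×6/13
= 8/105 + 1/12 + 9/91 = 1411/5460

P = 1411/5460 ≈ 0.2584


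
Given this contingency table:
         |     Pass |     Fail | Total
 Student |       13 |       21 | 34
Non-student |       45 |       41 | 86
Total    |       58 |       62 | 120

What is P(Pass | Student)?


P(Pass | Student) = 13/(13+21) = 13/34

P(Pass|Student) = 13/34 ≈ 38.24%


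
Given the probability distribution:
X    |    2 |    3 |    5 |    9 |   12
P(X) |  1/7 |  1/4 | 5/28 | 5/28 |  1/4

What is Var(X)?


E[X] = 183/28
E[X²] = 231/4
Var(X) = E[X²] - (E[X])² = 231/4 - 33489/784 = 11787/784

Var(X) = 11787/784 ≈ 15.0344


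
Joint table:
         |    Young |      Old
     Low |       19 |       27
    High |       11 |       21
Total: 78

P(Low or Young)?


P(Low∨Young) = P(Low) + P(Young) - P(Low∧Young)
= (46 + 30 - 19)/78 = 57/78 = 19/26

P = 19/26 ≈ 73.08%


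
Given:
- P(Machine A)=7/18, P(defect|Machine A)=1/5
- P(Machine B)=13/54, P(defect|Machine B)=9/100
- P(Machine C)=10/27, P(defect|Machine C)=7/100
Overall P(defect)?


P(B) = Σ P(B|Aᵢ)×P(Aᵢ)
  1/5×7/18 = 7/90
  9/100×13/54 = 13/600
  7/100×10/27 = 7/270
Sum = 677/5400

P(defect) = 677/5400 ≈ 12.54%


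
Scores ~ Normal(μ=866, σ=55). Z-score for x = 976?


z = (x - μ)/σ = (976 - 866)/55 = 2.0

z = 2.0


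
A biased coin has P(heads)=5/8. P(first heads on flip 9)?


Geometric: P(X=9) = (1-p)^(k-1)×p = (3/8)^8×5/8 = 32805/134217728

P(X=9) = 32805/134217728 ≈ 0.02%


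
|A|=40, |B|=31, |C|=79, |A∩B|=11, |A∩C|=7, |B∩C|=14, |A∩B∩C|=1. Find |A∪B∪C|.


|A∪B∪C| = 40+31+79-11-7-14+1 = 119

|A∪B∪C| = 119


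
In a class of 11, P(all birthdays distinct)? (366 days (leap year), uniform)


P(all different) = Π(366-i)/366 for i=0..10
= (366/366)×(365/366)×...×(356/366)
= 0.859219

P ≈ 0.8592 ≈ 85.92%


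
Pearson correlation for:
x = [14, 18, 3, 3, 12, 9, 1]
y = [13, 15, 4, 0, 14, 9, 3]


n=7, Σx=60, Σy=58, Σxy=716, Σx²=764, Σy²=696
r = (7×716 - 60×58)/√((7×764 - 60²)(7×696 - 58²))
= 1532/√(1748×1508) = 1532/√2635984 ≈ 1532/1623.5714 ≈ 0.9436

r ≈ 0.9436


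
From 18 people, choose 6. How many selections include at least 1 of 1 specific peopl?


Complement: C(18,6) - C(17,6) = 18564 - 12376 = 6188

6188


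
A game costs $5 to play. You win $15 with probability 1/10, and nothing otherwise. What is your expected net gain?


E[gain] = (15-5)×1/10 + (-5)×9/10
= 1 - 9/2 = -7/2

Expected net gain = $-7/2 ≈ $-3.50


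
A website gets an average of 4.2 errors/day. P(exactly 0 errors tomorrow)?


Poisson(λ=4.2): P(X=0) = e^(-λ)×λ^k/k!
= e^(-4.2) × 4.2^0 / 0!
≈ 0.01499557682 × 1 / 1 ≈ 0.014996

P(X=0) ≈ 0.014996 ≈ 1.50%


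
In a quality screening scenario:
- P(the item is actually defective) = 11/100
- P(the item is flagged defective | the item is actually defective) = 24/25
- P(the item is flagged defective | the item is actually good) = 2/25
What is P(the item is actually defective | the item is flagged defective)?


Using Bayes' theorem:
P(A|B) = P(B|A)·P(A) / P(B)

P(the item is flagged defective) = 24/25 × 11/100 + 2/25 × 89/100
= 66/625 + 89/1250 = 221/1250

P(the item is actually defective|the item is flagged defective) = (66/625) / (221/1250) = 132/221

P(the item is actually defective|the item is flagged defective) = 132/221 ≈ 59.73%


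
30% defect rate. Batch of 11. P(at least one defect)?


P(all good) = (7/10)^11 = 1977326743/100000000000
P(≥1 defect) = 98022673257/100000000000

P = 98022673257/100000000000 ≈ 98.02%


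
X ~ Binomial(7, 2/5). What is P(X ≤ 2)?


P(X ≤ 2) = Σ P(X=i) for i=0..2
P(X=0) = 2187/78125
P(X=1) = 10206/78125
P(X=2) = 20412/78125
Sum = 6561/15625

P(X ≤ 2) = 6561/15625 ≈ 41.99%


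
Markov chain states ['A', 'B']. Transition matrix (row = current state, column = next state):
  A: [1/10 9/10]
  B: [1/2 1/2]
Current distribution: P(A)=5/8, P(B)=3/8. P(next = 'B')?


P(next=B) = Σᵢ P(now=i)×P(i→B)
= 5/8×9/10 + 3/8×1/2
= 9/16 + 3/16 = 3/4

P = 3/4 ≈ 0.7500


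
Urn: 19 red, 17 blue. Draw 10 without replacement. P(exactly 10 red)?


Hypergeometric: C(19,10)×C(17,0)/C(36,10)
= 92378×1/254186856 = 247/679644

P(X=10) = 247/679644 ≈ 0.04%


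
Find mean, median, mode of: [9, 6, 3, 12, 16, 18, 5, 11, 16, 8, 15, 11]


Sorted: [3, 5, 6, 8, 9, 11, 11, 12, 15, 16, 16, 18]
Mean = 130/12 = 65/6
Median = 11
Freq: {9: 1, 6: 1, 3: 1, 12: 1, 16: 2, 18: 1, 5: 1, 11: 2, 8: 1, 15: 1}
Mode: [11, 16]

Mean=65/6, Median=11, Mode=[11, 16]


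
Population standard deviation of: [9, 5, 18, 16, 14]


Mean = 62/5
  (9-62/5)²=289/25
  (5-62/5)²=1369/25
  (18-62/5)²=784/25
  (16-62/5)²=324/25
  (14-62/5)²=64/25
Σ(x-μ)² = 566/5
σ² = (566/5)/5 = 566/25

σ = √(566/25) ≈ 4.7582


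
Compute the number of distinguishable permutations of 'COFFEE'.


Letters: 6, freq: {'C': 1, 'O': 1, 'F': 2, 'E': 2}
6!/(1!×1!×2!×2!) = 720/4 = 180

180


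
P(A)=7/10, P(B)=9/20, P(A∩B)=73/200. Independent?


P(A)×P(B) = 63/200
P(A∩B) = 73/200
Not equal → NOT independent

No, not independent


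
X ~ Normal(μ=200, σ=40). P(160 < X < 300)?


z₁=(160-200)/40=-1.0, z₂=(300-200)/40=2.5
P = Φ(2.5) - Φ(-1.0) = 0.993790 - 0.158655 = 0.835135 ≈ 0.8351

P(160 < X < 300) ≈ 0.8351


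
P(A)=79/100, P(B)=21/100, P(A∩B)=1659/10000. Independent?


P(A)×P(B) = 1659/10000
P(A∩B) = 1659/10000
Equal ✓ → Independent

Yes, independent


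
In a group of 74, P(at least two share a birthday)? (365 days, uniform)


P(all different) = Π(365-i)/365 for i=0..73
= 0.000351
P(match) = 1 - 0.000351 = 0.999649

P ≈ 0.9996 ≈ 99.96%


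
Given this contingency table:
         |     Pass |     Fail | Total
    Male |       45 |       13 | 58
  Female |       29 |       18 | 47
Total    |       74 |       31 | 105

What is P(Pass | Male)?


P(Pass | Male) = 45/(45+13) = 45/58

P(Pass|Male) = 45/58 ≈ 77.59%


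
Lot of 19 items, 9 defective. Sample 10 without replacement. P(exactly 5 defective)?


Hypergeometric: C(9,5)×C(10,5)/C(19,10)
= 126×252/92378 = 15876/46189

P(X=5) = 15876/46189 ≈ 34.37%


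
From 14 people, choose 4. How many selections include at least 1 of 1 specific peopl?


Complement: C(14,4) - C(13,4) = 1001 - 715 = 286

286


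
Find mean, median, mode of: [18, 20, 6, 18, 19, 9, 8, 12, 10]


Sorted: [6, 8, 9, 10, 12, 18, 18, 19, 20]
Mean = 120/9 = 40/3
Median = 12
Freq: {18: 2, 20: 1, 6: 1, 19: 1, 9: 1, 8: 1, 12: 1, 10: 1}
Mode: [18]

Mean=40/3, Median=12, Mode=18


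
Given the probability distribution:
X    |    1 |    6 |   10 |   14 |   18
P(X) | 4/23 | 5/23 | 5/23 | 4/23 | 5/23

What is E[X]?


E[X] = Σ x·P(X=x)
= (1)×(4/23) + (6)×(5/23) + (10)×(5/23) + (14)×(4/23) + (18)×(5/23)
= 10

E[X] = 10


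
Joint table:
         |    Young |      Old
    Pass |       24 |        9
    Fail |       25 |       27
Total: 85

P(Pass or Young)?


P(Pass∨Young) = P(Pass) + P(Young) - P(Pass∧Young)
= (33 + 49 - 24)/85 = 58/85

P = 58/85 ≈ 68.24%


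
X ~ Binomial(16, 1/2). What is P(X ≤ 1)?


P(X ≤ 1) = Σ P(X=i) for i=0..1
P(X=0) = 1/65536
P(X=1) = 1/4096
Sum = 17/65536

P(X ≤ 1) = 17/65536 ≈ 0.03%


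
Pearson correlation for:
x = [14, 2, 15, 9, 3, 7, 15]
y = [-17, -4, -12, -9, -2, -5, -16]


n=7, Σx=65, Σy=-65, Σxy=-788, Σx²=789, Σy²=815
r = (7×(-788) - 65×(-65))/√((7×789 - 65²)(7×815 - (-65)²))
= -1291/√(1298×1480) = -1291/√1921040 ≈ -1291/1386.0159 ≈ -0.9314

r ≈ -0.9314


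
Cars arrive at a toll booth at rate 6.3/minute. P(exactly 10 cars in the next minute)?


Poisson(λ=6.3): P(X=10) = e^(-λ)×λ^k/k!
= e^(-6.3) × 6.3^10 / 10!
≈ 0.001836304777 × 98493029.1882 / 3628800 ≈ 0.049841

P(X=10) ≈ 0.049841 ≈ 4.98%


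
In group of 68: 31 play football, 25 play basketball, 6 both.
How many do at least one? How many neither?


|A∪B| = 31+25-6 = 50
Neither = 68-50 = 18

At least one: 50; Neither: 18


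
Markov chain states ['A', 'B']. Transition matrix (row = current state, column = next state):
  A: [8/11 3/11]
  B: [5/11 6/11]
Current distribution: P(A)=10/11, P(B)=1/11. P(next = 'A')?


P(next=A) = Σᵢ P(now=i)×P(i→A)
= 10/11×8/11 + 1/11×5/11
= 80/121 + 5/121 = 85/121

P = 85/121 ≈ 0.7025


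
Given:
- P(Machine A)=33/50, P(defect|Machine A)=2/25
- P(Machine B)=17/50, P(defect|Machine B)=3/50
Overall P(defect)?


P(B) = Σ P(B|Aᵢ)×P(Aᵢ)
  2/25×33/50 = 33/625
  3/50×17/50 = 51/2500
Sum = 183/2500

P(defect) = 183/2500 ≈ 7.32%


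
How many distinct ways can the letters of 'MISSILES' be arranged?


Letters: 8, freq: {'M': 1, 'I': 2, 'S': 3, 'L': 1, 'E': 1}
8!/(1!×2!×3!×1!×1!) = 40320/12 = 3360

3360


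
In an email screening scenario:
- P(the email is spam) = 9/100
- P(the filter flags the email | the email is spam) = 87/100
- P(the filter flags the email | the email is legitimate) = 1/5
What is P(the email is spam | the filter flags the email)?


Using Bayes' theorem:
P(A|B) = P(B|A)·P(A) / P(B)

P(the filter flags the email) = 87/100 × 9/100 + 1/5 × 91/100
= 783/10000 + 91/500 = 2603/10000

P(the email is spam|the filter flags the email) = (783/10000) / (2603/10000) = 783/2603

P(the email is spam|the filter flags the email) = 783/2603 ≈ 30.08%


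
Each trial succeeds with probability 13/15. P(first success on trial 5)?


Geometric: P(X=5) = (1-p)^(k-1)×p = (2/15)^4×13/15 = 208/759375

P(X=5) = 208/759375 ≈ 0.03%


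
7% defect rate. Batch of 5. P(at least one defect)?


P(all good) = (93/100)^5 = 6956883693/10000000000
P(≥1 defect) = 3043116307/10000000000

P = 3043116307/10000000000 ≈ 30.43%


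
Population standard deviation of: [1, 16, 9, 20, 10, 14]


Mean = 70/6 = 35/3
  (1-35/3)²=1024/9
  (16-35/3)²=169/9
  (9-35/3)²=64/9
  (20-35/3)²=625/9
  (10-35/3)²=25/9
  (14-35/3)²=49/9
Σ(x-μ)² = 652/3
σ² = (652/3)/6 = 326/9

σ = √(326/9) ≈ 6.0185


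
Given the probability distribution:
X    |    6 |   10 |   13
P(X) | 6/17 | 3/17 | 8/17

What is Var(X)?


E[X] = 10
E[X²] = 1868/17
Var(X) = E[X²] - (E[X])² = 1868/17 - 100 = 168/17

Var(X) = 168/17 ≈ 9.8824


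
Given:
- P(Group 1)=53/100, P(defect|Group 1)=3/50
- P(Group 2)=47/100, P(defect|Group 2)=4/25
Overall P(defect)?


P(B) = Σ P(B|Aᵢ)×P(Aᵢ)
  3/50×53/100 = 159/5000
  4/25×47/100 = 47/625
Sum = 107/1000

P(defect) = 107/1000 ≈ 10.70%


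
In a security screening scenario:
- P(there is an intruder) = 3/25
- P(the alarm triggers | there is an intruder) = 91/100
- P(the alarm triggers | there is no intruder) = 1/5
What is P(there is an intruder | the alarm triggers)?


Using Bayes' theorem:
P(A|B) = P(B|A)·P(A) / P(B)

P(the alarm triggers) = 91/100 × 3/25 + 1/5 × 22/25
= 273/2500 + 22/125 = 713/2500

P(there is an intruder|the alarm triggers) = (273/2500) / (713/2500) = 273/713

P(there is an intruder|the alarm triggers) = 273/713 ≈ 38.29%


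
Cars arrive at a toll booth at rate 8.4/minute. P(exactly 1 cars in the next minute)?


Poisson(λ=8.4): P(X=1) = e^(-λ)×λ^k/k!
= e^(-8.4) × 8.4^1 / 1!
≈ 0.0002248673242 × 8.4 / 1 ≈ 0.001889

P(X=1) ≈ 0.001889 ≈ 0.19%


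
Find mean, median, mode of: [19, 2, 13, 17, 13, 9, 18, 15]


Sorted: [2, 9, 13, 13, 15, 17, 18, 19]
Mean = 106/8 = 53/4
Median = 14
Freq: {19: 1, 2: 1, 13: 2, 17: 1, 9: 1, 18: 1, 15: 1}
Mode: [13]

Mean=53/4, Median=14, Mode=13


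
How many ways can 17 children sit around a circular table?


Circular arrangements of 17 distinct objects: fix one position to break rotational symmetry.
(n-1)! = 16! = 20922789888000

20922789888000


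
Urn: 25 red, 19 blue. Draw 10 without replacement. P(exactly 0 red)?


Hypergeometric: C(25,0)×C(19,10)/C(44,10)
= 1×92378/2481256778 = 17/456617

P(X=0) = 17/456617 ≈ 0.00%


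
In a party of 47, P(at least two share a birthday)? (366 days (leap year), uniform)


P(all different) = Π(366-i)/366 for i=0..46
= 0.045628
P(match) = 1 - 0.045628 = 0.954372

P ≈ 0.9544 ≈ 95.44%


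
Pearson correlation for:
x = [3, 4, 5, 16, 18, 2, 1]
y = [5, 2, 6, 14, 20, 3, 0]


n=7, Σx=49, Σy=50, Σxy=643, Σx²=635, Σy²=670
r = (7×643 - 49×50)/√((7×635 - 49²)(7×670 - 50²))
= 2051/√(2044×2190) = 2051/√4476360 ≈ 2051/2115.7410 ≈ 0.9694

r ≈ 0.9694


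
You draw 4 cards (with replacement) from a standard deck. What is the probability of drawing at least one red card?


P(not a red card) = 26/52 = 1/2
P(none in 4 draws) = (1/2)^4 = 1/16
P(≥1 red card) = 1 - 1/16 = 15/16

P = 15/16 ≈ 93.75%


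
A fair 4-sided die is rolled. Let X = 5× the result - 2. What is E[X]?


E[die] = (1+4)/2 = 5/2
E[X] = 5×5/2 - 2 = 21/2

E[X] = 21/2


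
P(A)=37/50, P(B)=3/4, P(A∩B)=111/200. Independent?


P(A)×P(B) = 111/200
P(A∩B) = 111/200
Equal ✓ → Independent

Yes, independent


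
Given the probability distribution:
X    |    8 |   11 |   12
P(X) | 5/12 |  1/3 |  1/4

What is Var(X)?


E[X] = 10
E[X²] = 103
Var(X) = E[X²] - (E[X])² = 103 - 100 = 3

Var(X) = 3 ≈ 3.0000


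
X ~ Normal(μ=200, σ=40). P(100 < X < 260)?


z₁=(100-200)/40=-2.5, z₂=(260-200)/40=1.5
P = Φ(1.5) - Φ(-2.5) = 0.933193 - 0.006210 = 0.926983 ≈ 0.9270

P(100 < X < 260) ≈ 0.9270


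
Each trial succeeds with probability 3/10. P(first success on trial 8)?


Geometric: P(X=8) = (1-p)^(k-1)×p = (7/10)^7×3/10 = 2470629/100000000

P(X=8) = 2470629/100000000 ≈ 2.47%


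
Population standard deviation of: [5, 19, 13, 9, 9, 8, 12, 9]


Mean = 84/8 = 21/2
  (5-21/2)²=121/4
  (19-21/2)²=289/4
  (13-21/2)²=25/4
  (9-21/2)²=9/4
  (9-21/2)²=9/4
  (8-21/2)²=25/4
  (12-21/2)²=9/4
  (9-21/2)²=9/4
Σ(x-μ)² = 124
σ² = 124/8 = 31/2

σ = √(31/2) ≈ 3.9370


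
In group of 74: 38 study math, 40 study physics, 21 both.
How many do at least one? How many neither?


|A∪B| = 38+40-21 = 57
Neither = 74-57 = 17

At least one: 57; Neither: 17


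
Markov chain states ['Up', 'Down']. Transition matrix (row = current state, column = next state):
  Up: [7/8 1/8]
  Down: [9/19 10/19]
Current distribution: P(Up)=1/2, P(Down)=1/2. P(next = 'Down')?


P(next=Down) = Σᵢ P(now=i)×P(i→Down)
= 1/2×1/8 + 1/2×10/19
= 1/16 + 5/19 = 99/304

P = 99/304 ≈ 0.3257


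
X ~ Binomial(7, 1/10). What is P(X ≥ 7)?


P(X ≥ 7) = Σ P(X=i) for i=7..7
P(X=7) = 1/10000000
Sum = 1/10000000

P(X ≥ 7) = 1/10000000 ≈ 0.00%


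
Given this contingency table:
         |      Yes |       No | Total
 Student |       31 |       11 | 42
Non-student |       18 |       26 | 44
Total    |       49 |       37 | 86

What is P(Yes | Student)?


P(Yes | Student) = 31/(31+11) = 31/42

P(Yes|Student) = 31/42 ≈ 73.81%


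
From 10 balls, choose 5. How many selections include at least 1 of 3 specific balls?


Complement: C(10,5) - C(7,5) = 252 - 21 = 231

231


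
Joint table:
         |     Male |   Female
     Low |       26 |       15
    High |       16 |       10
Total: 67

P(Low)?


P(Low) = (26+15)/67 = 41/67

P(Low) = 41/67 ≈ 61.19%


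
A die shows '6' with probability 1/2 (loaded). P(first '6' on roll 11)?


Geometric: P(X=11) = (1-p)^(k-1)×p = (1/2)^10×1/2 = 1/2048

P(X=11) = 1/2048 ≈ 0.05%


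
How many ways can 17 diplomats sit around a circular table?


Circular arrangements of 17 distinct objects: fix one position to break rotational symmetry.
(n-1)! = 16! = 20922789888000

20922789888000


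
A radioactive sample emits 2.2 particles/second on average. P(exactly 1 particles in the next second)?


Poisson(λ=2.2): P(X=1) = e^(-λ)×λ^k/k!
= e^(-2.2) × 2.2^1 / 1!
≈ 0.1108031584 × 2.2 / 1 ≈ 0.243767

P(X=1) ≈ 0.243767 ≈ 24.38%


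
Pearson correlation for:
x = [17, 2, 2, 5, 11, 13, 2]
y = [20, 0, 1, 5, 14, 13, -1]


n=7, Σx=52, Σy=52, Σxy=688, Σx²=616, Σy²=792
r = (7×688 - 52×52)/√((7×616 - 52²)(7×792 - 52²))
= 2112/√(1608×2840) = 2112/√4566720 ≈ 2112/2136.9885 ≈ 0.9883

r ≈ 0.9883


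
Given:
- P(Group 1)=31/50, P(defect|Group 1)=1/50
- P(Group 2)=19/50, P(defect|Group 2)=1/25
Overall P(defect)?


P(B) = Σ P(B|Aᵢ)×P(Aᵢ)
  1/50×31/50 = 31/2500
  1/25×19/50 = 19/1250
Sum = 69/2500

P(defect) = 69/2500 ≈ 2.76%


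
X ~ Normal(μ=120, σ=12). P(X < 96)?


z = (96-120)/12 = -2.0
P(Z < -2.0) = 0.0228

P(X < 96) ≈ 0.0228


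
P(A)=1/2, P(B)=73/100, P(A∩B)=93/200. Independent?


P(A)×P(B) = 73/200
P(A∩B) = 93/200
Not equal → NOT independent

No, not independent


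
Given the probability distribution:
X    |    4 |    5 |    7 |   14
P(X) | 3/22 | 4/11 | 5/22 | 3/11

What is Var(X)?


E[X] = 171/22
E[X²] = 1669/22
Var(X) = E[X²] - (E[X])² = 1669/22 - 29241/484 = 7477/484

Var(X) = 7477/484 ≈ 15.4483


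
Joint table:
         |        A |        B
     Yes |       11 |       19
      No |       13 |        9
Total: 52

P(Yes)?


P(Yes) = (11+19)/52 = 30/52 = 15/26

P(Yes) = 15/26 ≈ 57.69%


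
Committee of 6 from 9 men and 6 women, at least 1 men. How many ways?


Count by #men:
  1M,5W: C(9,1)×C(6,5)=54
  2M,4W: C(9,2)×C(6,4)=540
  3M,3W: C(9,3)×C(6,3)=1680
  4M,2W: C(9,4)×C(6,2)=1890
  5M,1W: C(9,5)×C(6,1)=756
  6M,0W: C(9,6)×C(6,0)=84
Total = 5004

5004


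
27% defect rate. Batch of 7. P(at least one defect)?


P(all good) = (73/100)^7 = 11047398519097/100000000000000
P(≥1 defect) = 88952601480903/100000000000000

P = 88952601480903/100000000000000 ≈ 88.95%


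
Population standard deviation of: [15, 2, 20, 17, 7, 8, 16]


Mean = 85/7
  (15-85/7)²=400/49
  (2-85/7)²=5041/49
  (20-85/7)²=3025/49
  (17-85/7)²=1156/49
  (7-85/7)²=1296/49
  (8-85/7)²=841/49
  (16-85/7)²=729/49
Σ(x-μ)² = 1784/7
σ² = (1784/7)/7 = 1784/49

σ = √(1784/49) ≈ 6.0339


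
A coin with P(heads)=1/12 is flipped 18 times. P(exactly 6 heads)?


Binomial: P(X=6) = C(18,6)×p^6×(1-p)^12
= 18564 × 1/2985984 × 3138428376721/8916100448256 = 4855148698787387/2218611106740436992

P(X=6) = 4855148698787387/2218611106740436992 ≈ 0.22%


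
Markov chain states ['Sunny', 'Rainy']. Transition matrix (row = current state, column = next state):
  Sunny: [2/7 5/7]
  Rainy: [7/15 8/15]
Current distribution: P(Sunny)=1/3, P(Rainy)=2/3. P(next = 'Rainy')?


P(next=Rainy) = Σᵢ P(now=i)×P(i→Rainy)
= 1/3×5/7 + 2/3×8/15
= 5/21 + 16/45 = 187/315

P = 187/315 ≈ 0.5937


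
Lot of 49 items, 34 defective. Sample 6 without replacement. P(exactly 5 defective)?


Hypergeometric: C(34,5)×C(15,1)/C(49,6)
= 278256×15/13983816 = 15810/52969

P(X=5) = 15810/52969 ≈ 29.85%


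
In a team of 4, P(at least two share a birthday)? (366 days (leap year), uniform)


P(all different) = Π(366-i)/366 for i=0..3
= 0.983689
P(match) = 1 - 0.983689 = 0.016311

P ≈ 0.0163 ≈ 1.63%


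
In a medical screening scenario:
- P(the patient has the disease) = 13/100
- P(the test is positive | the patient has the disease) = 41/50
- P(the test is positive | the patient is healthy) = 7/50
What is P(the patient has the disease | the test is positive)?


Using Bayes' theorem:
P(A|B) = P(B|A)·P(A) / P(B)

P(the test is positive) = 41/50 × 13/100 + 7/50 × 87/100
= 533/5000 + 609/5000 = 571/2500

P(the patient has the disease|the test is positive) = (533/5000) / (571/2500) = 533/1142

P(the patient has the disease|the test is positive) = 533/1142 ≈ 46.67%


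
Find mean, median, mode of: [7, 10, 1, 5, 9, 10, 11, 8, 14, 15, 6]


Sorted: [1, 5, 6, 7, 8, 9, 10, 10, 11, 14, 15]
Mean = 96/11
Median = 9
Freq: {7: 1, 10: 2, 1: 1, 5: 1, 9: 1, 11: 1, 8: 1, 14: 1, 15: 1, 6: 1}
Mode: [10]

Mean=96/11, Median=9, Mode=10


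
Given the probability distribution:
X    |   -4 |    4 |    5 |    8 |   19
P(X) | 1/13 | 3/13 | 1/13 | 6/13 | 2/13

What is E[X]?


E[X] = Σ x·P(X=x)
= (-4)×(1/13) + (4)×(3/13) + (5)×(1/13) + (8)×(6/13) + (19)×(2/13)
= 99/13

E[X] = 99/13


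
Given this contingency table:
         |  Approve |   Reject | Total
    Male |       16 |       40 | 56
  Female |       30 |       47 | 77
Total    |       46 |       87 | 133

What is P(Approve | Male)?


P(Approve | Male) = 16/(16+40) = 16/56 = 2/7

P(Approve|Male) = 2/7 ≈ 28.57%


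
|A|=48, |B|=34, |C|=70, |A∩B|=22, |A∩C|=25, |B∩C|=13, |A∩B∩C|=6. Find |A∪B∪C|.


|A∪B∪C| = 48+34+70-22-25-13+6 = 98

|A∪B∪C| = 98


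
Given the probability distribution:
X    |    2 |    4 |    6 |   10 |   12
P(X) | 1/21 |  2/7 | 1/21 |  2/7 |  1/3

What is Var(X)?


E[X] = 176/21
E[X²] = 1744/21
Var(X) = E[X²] - (E[X])² = 1744/21 - 30976/441 = 5648/441

Var(X) = 5648/441 ≈ 12.8073


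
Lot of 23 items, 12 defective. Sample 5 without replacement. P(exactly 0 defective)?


Hypergeometric: C(12,0)×C(11,5)/C(23,5)
= 1×462/33649 = 6/437

P(X=0) = 6/437 ≈ 1.37%


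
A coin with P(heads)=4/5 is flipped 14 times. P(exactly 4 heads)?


Binomial: P(X=4) = C(14,4)×p^4×(1-p)^10
= 1001 × 256/625 × 1/9765625 = 256256/6103515625

P(X=4) = 256256/6103515625 ≈ 0.00%


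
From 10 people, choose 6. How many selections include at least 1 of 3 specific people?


Complement: C(10,6) - C(7,6) = 210 - 7 = 203

203


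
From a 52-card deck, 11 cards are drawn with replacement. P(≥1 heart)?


P(not a heart) = 39/52 = 3/4
P(none in 11 draws) = (3/4)^11 = 177147/4194304
P(≥1 heart) = 1 - 177147/4194304 = 4017157/4194304

P = 4017157/4194304 ≈ 95.78%


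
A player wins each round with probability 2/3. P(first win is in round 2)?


Geometric: P(X=2) = (1-p)^(k-1)×p = (1/3)^1×2/3 = 2/9

P(X=2) = 2/9 ≈ 22.22%


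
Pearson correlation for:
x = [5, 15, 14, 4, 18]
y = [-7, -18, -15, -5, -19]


n=5, Σx=56, Σy=-64, Σxy=-877, Σx²=786, Σy²=984
r = (5×(-877) - 56×(-64))/√((5×786 - 56²)(5×984 - (-64)²))
= -801/√(794×824) = -801/√654256 ≈ -801/808.8609 ≈ -0.9903

r ≈ -0.9903


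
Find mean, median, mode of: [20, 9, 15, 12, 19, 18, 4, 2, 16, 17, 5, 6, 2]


Sorted: [2, 2, 4, 5, 6, 9, 12, 15, 16, 17, 18, 19, 20]
Mean = 145/13
Median = 12
Freq: {20: 1, 9: 1, 15: 1, 12: 1, 19: 1, 18: 1, 4: 1, 2: 2, 16: 1, 17: 1, 5: 1, 6: 1}
Mode: [2]

Mean=145/13, Median=12, Mode=2


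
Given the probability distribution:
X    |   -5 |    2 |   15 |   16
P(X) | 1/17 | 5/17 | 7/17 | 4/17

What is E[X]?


E[X] = Σ x·P(X=x)
= (-5)×(1/17) + (2)×(5/17) + (15)×(7/17) + (16)×(4/17)
= 174/17

E[X] = 174/17


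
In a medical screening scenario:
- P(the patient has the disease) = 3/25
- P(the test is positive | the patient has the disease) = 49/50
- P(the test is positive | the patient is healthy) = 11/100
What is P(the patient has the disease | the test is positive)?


Using Bayes' theorem:
P(A|B) = P(B|A)·P(A) / P(B)

P(the test is positive) = 49/50 × 3/25 + 11/100 × 22/25
= 147/1250 + 121/1250 = 134/625

P(the patient has the disease|the test is positive) = (147/1250) / (134/625) = 147/268

P(the patient has the disease|the test is positive) = 147/268 ≈ 54.85%


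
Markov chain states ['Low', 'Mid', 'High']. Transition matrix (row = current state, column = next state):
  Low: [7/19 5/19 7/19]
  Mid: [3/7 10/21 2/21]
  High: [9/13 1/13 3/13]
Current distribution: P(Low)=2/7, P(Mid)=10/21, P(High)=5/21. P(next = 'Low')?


P(next=Low) = Σᵢ P(now=i)×P(i→Low)
= 2/7×7/19 + 10/21×3/7 + 5/21×9/13
= 2/19 + 10/49 + 15/91 = 5739/12103

P = 5739/12103 ≈ 0.4742


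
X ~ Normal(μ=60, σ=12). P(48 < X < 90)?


z₁=(48-60)/12=-1.0, z₂=(90-60)/12=2.5
P = Φ(2.5) - Φ(-1.0) = 0.993790 - 0.158655 = 0.835135 ≈ 0.8351

P(48 < X < 90) ≈ 0.8351


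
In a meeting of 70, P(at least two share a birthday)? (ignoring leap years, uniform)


P(all different) = Π(365-i)/365 for i=0..69
= 0.000840
P(match) = 1 - 0.000840 = 0.999160

P ≈ 0.9992 ≈ 99.92%


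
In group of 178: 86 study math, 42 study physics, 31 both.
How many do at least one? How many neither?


|A∪B| = 86+42-31 = 97
Neither = 178-97 = 81

At least one: 97; Neither: 81


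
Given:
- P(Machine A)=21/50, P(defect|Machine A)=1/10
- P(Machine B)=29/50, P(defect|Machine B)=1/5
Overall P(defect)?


P(B) = Σ P(B|Aᵢ)×P(Aᵢ)
  1/10×21/50 = 21/500
  1/5×29/50 = 29/250
Sum = 79/500

P(defect) = 79/500 ≈ 15.80%


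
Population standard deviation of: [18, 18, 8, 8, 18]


Mean = 70/5 = 14
  (18-14)²=16
  (18-14)²=16
  (8-14)²=36
  (8-14)²=36
  (18-14)²=16
Σ(x-μ)² = 120
σ² = 120/5 = 24

σ = √(24) ≈ 4.8990


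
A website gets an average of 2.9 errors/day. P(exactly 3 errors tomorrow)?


Poisson(λ=2.9): P(X=3) = e^(-λ)×λ^k/k!
= e^(-2.9) × 2.9^3 / 3!
≈ 0.05502322006 × 24.389 / 6 ≈ 0.223660

P(X=3) ≈ 0.223660 ≈ 22.37%


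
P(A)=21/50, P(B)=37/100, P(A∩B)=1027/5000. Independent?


P(A)×P(B) = 777/5000
P(A∩B) = 1027/5000
Not equal → NOT independent

No, not independent


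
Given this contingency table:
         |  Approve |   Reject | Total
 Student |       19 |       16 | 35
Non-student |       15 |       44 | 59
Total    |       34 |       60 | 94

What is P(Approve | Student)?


P(Approve | Student) = 19/(19+16) = 19/35

P(Approve|Student) = 19/35 ≈ 54.29%


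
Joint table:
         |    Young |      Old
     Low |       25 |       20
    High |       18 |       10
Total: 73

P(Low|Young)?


P(Low|Young) = 25/(25+18) = 25/43

P = 25/43 ≈ 58.14%


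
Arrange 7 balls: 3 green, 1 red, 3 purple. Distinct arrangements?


7!/(3!×1!×3!) = 140

140


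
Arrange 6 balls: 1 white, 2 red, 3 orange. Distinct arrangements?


6!/(1!×2!×3!) = 60

60


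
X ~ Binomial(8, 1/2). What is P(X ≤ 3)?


P(X ≤ 3) = Σ P(X=i) for i=0..3
P(X=0) = 1/256
P(X=1) = 1/32
P(X=2) = 7/64
P(X=3) = 7/32
Sum = 93/256

P(X ≤ 3) = 93/256 ≈ 36.33%


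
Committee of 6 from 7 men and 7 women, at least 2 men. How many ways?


Count by #men:
  2M,4W: C(7,2)×C(7,4)=735
  3M,3W: C(7,3)×C(7,3)=1225
  4M,2W: C(7,4)×C(7,2)=735
  5M,1W: C(7,5)×C(7,1)=147
  6M,0W: C(7,6)×C(7,0)=7
Total = 2849

2849


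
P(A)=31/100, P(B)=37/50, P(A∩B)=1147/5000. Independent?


P(A)×P(B) = 1147/5000
P(A∩B) = 1147/5000
Equal ✓ → Independent

Yes, independent


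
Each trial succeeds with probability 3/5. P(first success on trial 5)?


Geometric: P(X=5) = (1-p)^(k-1)×p = (2/5)^4×3/5 = 48/3125

P(X=5) = 48/3125 ≈ 1.54%


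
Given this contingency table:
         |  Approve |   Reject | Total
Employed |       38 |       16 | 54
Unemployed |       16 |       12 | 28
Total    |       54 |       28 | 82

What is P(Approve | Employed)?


P(Approve | Employed) = 38/(38+16) = 38/54 = 19/27

P(Approve|Employed) = 19/27 ≈ 70.37%


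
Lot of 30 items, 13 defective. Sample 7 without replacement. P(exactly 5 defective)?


Hypergeometric: C(13,5)×C(17,2)/C(30,7)
= 1287×136/2035800 = 187/2175

P(X=5) = 187/2175 ≈ 8.60%


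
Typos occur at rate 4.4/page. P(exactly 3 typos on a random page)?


Poisson(λ=4.4): P(X=3) = e^(-λ)×λ^k/k!
= e^(-4.4) × 4.4^3 / 3!
≈ 0.0122773399 × 85.184 / 6 ≈ 0.174305

P(X=3) ≈ 0.174305 ≈ 17.43%


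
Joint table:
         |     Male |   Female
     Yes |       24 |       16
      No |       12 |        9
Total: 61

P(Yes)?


P(Yes) = (24+16)/61 = 40/61

P(Yes) = 40/61 ≈ 65.57%


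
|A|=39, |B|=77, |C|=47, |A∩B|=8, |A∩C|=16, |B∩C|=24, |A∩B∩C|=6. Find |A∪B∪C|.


|A∪B∪C| = 39+77+47-8-16-24+6 = 121

|A∪B∪C| = 121


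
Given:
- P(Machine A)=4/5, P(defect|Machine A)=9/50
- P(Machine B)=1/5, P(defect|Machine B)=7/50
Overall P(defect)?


P(B) = Σ P(B|Aᵢ)×P(Aᵢ)
  9/50×4/5 = 18/125
  7/50×1/5 = 7/250
Sum = 43/250

P(defect) = 43/250 ≈ 17.20%


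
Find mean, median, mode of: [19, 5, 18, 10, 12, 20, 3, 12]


Sorted: [3, 5, 10, 12, 12, 18, 19, 20]
Mean = 99/8
Median = 12
Freq: {19: 1, 5: 1, 18: 1, 10: 1, 12: 2, 20: 1, 3: 1}
Mode: [12]

Mean=99/8, Median=12, Mode=12


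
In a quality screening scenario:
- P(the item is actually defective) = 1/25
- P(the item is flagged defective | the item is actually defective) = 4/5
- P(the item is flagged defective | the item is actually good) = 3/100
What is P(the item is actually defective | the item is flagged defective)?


Using Bayes' theorem:
P(A|B) = P(B|A)·P(A) / P(B)

P(the item is flagged defective) = 4/5 × 1/25 + 3/100 × 24/25
= 4/125 + 18/625 = 38/625

P(the item is actually defective|the item is flagged defective) = (4/125) / (38/625) = 10/19

P(the item is actually defective|the item is flagged defective) = 10/19 ≈ 52.63%


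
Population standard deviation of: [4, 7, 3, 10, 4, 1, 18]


Mean = 47/7
  (4-47/7)²=361/49
  (7-47/7)²=4/49
  (3-47/7)²=676/49
  (10-47/7)²=529/49
  (4-47/7)²=361/49
  (1-47/7)²=1600/49
  (18-47/7)²=6241/49
Σ(x-μ)² = 1396/7
σ² = (1396/7)/7 = 1396/49

σ = √(1396/49) ≈ 5.3376


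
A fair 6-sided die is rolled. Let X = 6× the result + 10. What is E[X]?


E[die] = (1+6)/2 = 7/2
E[X] = 6×7/2 + 10 = 31

E[X] = 31


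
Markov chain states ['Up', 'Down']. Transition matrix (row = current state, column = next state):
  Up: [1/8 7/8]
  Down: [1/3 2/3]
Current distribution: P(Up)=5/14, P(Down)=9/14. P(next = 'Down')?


P(next=Down) = Σᵢ P(now=i)×P(i→Down)
= 5/14×7/8 + 9/14×2/3
= 5/16 + 3/7 = 83/112

P = 83/112 ≈ 0.7411


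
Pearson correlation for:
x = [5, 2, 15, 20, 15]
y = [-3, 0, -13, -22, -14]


n=5, Σx=57, Σy=-52, Σxy=-860, Σx²=879, Σy²=858
r = (5×(-860) - 57×(-52))/√((5×879 - 57²)(5×858 - (-52)²))
= -1336/√(1146×1586) = -1336/√1817556 ≈ -1336/1348.1676 ≈ -0.9910

r ≈ -0.9910


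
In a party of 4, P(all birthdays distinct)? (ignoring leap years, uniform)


P(all different) = Π(365-i)/365 for i=0..3
= (365/365)×(364/365)×...×(362/365)
= 0.983644

P ≈ 0.9836 ≈ 98.36%


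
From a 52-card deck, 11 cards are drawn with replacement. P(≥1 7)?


P(not a 7) = 48/52 = 12/13
P(none in 11 draws) = (12/13)^11 = 743008370688/1792160394037
P(≥1 7) = 1 - 743008370688/1792160394037 = 1049152023349/1792160394037

P = 1049152023349/1792160394037 ≈ 58.54%


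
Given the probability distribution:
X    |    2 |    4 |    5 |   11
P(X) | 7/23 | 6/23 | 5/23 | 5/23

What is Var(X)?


E[X] = 118/23
E[X²] = 854/23
Var(X) = E[X²] - (E[X])² = 854/23 - 13924/529 = 5718/529

Var(X) = 5718/529 ≈ 10.8091


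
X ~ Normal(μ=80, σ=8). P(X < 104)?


z = (104-80)/8 = 3.0
P(Z < 3.0) = 0.9987

P(X < 104) ≈ 0.9987


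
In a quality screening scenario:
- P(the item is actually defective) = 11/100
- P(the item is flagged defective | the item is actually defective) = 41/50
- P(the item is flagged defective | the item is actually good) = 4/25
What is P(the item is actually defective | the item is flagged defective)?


Using Bayes' theorem:
P(A|B) = P(B|A)·P(A) / P(B)

P(the item is flagged defective) = 41/50 × 11/100 + 4/25 × 89/100
= 451/5000 + 89/625 = 1163/5000

P(the item is actually defective|the item is flagged defective) = (451/5000) / (1163/5000) = 451/1163

P(the item is actually defective|the item is flagged defective) = 451/1163 ≈ 38.78%


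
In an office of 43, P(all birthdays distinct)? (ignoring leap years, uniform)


P(all different) = Π(365-i)/365 for i=0..42
= (365/365)×(364/365)×...×(323/365)
= 0.076077

P ≈ 0.0761 ≈ 7.61%


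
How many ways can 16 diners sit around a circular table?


Circular arrangements of 16 distinct objects: fix one position to break rotational symmetry.
(n-1)! = 15! = 1307674368000

1307674368000


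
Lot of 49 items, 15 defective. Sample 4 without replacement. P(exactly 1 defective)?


Hypergeometric: C(15,1)×C(34,3)/C(49,4)
= 15×5984/211876 = 22440/52969

P(X=1) = 22440/52969 ≈ 42.36%


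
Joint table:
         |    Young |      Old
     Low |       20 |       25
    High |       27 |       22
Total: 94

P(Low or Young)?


P(Low∨Young) = P(Low) + P(Young) - P(Low∧Young)
= (45 + 47 - 20)/94 = 72/94 = 36/47

P = 36/47 ≈ 76.60%
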